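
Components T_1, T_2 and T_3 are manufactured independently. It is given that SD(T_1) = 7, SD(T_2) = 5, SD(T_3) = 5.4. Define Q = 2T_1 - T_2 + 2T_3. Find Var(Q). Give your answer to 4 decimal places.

Var(T_1) = 49, Var(T_2) = 25, Var(T_3) = 29.16
By independence, Var(Q) = (2)²Var(T_1) + (-1)²Var(T_2) + (2)²Var(T_3)
= (2)²·49 + (-1)²·25 + (2)²·29.16 = 337.64

337.6400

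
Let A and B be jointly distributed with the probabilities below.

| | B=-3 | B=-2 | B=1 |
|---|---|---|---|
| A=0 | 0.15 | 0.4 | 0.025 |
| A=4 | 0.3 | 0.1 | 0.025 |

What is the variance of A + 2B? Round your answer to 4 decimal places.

5.5900

E[A] = 1.7,  E[B] = -2.3,  E[AB] = -4.3
V(A) = 6.8 − (1.7)² = 3.91;  V(B) = 6.1 − (-2.3)² = 0.81
Cov(A,B) = -4.3 − (1.7)(-2.3) = -0.39
V(A + 2B) = (1)²·3.91 + (2)²·0.81 + 2·(1)·(2)·-0.39 = 5.59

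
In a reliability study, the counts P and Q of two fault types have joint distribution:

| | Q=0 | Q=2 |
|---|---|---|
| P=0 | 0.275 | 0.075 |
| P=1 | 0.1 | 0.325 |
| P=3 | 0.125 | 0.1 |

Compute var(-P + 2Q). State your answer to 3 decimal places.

E[P] = 1.1,  E[Q] = 1,  E[PQ] = 1.25
var(P) = 2.45 − (1.1)² = 1.24;  var(Q) = 2 − (1)² = 1
Cov(P,Q) = 1.25 − (1.1)(1) = 0.15
var(-P + 2Q) = (-1)²·1.24 + (2)²·1 + 2·(-1)·(2)·0.15 = 4.64

4.640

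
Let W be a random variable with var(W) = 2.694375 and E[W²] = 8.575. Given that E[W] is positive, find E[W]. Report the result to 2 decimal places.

2.43

(E[W])² = E[W²] − var(W) = 8.575 − 2.694375 = 5.880625
E[W] = √5.880625 = 2.425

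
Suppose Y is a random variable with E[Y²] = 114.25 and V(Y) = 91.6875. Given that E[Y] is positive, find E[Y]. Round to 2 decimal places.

(E[Y])² = E[Y²] − V(Y) = 114.25 − 91.6875 = 22.5625
E[Y] = √22.5625 = 4.75

4.75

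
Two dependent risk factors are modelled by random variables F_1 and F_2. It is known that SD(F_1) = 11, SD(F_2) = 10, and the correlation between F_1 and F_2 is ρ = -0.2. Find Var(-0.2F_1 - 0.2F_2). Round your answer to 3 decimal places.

Var(F_1) = (11)² = 121;  Var(F_2) = (10)² = 100
Cov(F_1,F_2) = ρ·SD(F_1)·SD(F_2) = -0.2·11·10 = -22
Var(-0.2F_1 - 0.2F_2) = (-0.2)²·Var(F_1) + (-0.2)²·Var(F_2) + 2·(-0.2)·(-0.2)·Cov(F_1,F_2)
= 0.04·121 + 0.04·100 + 0.08·-22 = 7.08

7.080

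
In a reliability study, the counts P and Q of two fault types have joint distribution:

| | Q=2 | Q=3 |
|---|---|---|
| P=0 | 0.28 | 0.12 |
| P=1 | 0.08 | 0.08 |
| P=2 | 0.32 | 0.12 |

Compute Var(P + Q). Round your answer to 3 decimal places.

E[P] = 1.04,  E[Q] = 2.32,  E[PQ] = 2.4
Var(P) = 1.92 − (1.04)² = 0.8384;  Var(Q) = 5.6 − (2.32)² = 0.2176
Cov(P,Q) = 2.4 − (1.04)(2.32) = -0.0128
Var(P + Q) = (1)²·0.8384 + (1)²·0.2176 + 2·(1)·(1)·-0.0128 = 1.0304

1.030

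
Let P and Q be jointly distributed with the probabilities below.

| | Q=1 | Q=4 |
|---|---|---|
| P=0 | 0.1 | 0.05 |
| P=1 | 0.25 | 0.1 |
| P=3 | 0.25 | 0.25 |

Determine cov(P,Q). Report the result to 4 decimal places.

0.3300

E[P] = 1.85,  E[Q] = 2.2
E[PQ] = 4.4
cov(P,Q) = E[PQ] − E[P]E[Q] = 4.4 − (1.85)(2.2) = 0.33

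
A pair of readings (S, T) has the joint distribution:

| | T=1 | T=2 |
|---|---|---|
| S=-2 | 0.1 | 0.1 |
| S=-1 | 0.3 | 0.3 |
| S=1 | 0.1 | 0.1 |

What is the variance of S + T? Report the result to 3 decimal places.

E[S] = -0.8,  E[T] = 1.5,  E[ST] = -1.2
V(S) = 1.6 − (-0.8)² = 0.96;  V(T) = 2.5 − (1.5)² = 0.25
Cov(S,T) = -1.2 − (-0.8)(1.5) = 0
V(S + T) = (1)²·0.96 + (1)²·0.25 + 2·(1)·(1)·0 = 1.21

1.210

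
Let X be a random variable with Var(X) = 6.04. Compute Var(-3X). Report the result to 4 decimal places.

Var(-3X) = (-3)²·Var(X) = 9·6.04 = 54.36

54.3600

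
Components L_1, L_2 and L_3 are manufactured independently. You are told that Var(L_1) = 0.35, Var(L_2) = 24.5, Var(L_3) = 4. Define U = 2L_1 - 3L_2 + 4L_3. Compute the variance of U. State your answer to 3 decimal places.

By independence, Var(U) = (2)²Var(L_1) + (-3)²Var(L_2) + (4)²Var(L_3)
= (2)²·0.35 + (-3)²·24.5 + (4)²·4 = 285.9

285.900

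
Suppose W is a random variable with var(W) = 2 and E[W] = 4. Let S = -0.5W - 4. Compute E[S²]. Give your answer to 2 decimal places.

36.50

E[-0.5W - 4] = -0.5·4 − 4 = -6
var(-0.5W - 4) = (-0.5)²·2 = 0.5
E[S²] = var(S) + (E[S])² = 0.5 + (-6)² = 36.5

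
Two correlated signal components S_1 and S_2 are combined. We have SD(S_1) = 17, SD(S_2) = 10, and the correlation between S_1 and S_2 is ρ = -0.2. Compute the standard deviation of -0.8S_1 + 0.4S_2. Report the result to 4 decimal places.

14.9238

var(S_1) = (17)² = 289;  var(S_2) = (10)² = 100
cov(S_1,S_2) = ρ·SD(S_1)·SD(S_2) = -0.2·17·10 = -34
var(-0.8S_1 + 0.4S_2) = (-0.8)²·var(S_1) + (0.4)²·var(S_2) + 2·(-0.8)·(0.4)·cov(S_1,S_2)
= 0.64·289 + 0.16·100 + -0.64·-34 = 222.72
SD(-0.8S_1 + 0.4S_2) = √222.72 ≈ 14.9238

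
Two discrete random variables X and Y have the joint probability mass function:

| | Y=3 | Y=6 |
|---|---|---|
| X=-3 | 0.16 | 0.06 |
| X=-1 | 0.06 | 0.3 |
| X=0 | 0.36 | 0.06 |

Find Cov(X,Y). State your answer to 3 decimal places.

E[X] = -1.02,  E[Y] = 4.26
E[XY] = -4.5
Cov(X,Y) = E[XY] − E[X]E[Y] = -4.5 − (-1.02)(4.26) = -0.1548

-0.155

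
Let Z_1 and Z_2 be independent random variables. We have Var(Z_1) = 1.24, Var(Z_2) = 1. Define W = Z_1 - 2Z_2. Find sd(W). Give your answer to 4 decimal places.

2.2891

By independence, Var(W) = (1)²Var(Z_1) + (-2)²Var(Z_2)
= (1)²·1.24 + (-2)²·1 = 5.24
sd(W) = √5.24 ≈ 2.2891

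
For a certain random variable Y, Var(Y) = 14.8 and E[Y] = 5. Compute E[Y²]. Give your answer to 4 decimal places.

E[Y²] = Var(Y) + (E[Y])² = 14.8 + (5)² = 39.8

39.8000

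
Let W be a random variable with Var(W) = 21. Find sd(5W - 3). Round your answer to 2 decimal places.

22.91

Var(5W - 3) = (5)²·21 = 525
sd(5W - 3) = √525 ≈ 22.91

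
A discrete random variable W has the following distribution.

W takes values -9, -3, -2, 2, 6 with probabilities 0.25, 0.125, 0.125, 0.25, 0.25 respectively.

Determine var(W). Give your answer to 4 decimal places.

31.1094

E[W] = (-9)(0.25) + (-3)(0.125) + (-2)(0.125) + (2)(0.25) + (6)(0.25) = -0.875
E[W²] = (-9)²(0.25) + (-3)²(0.125) + (-2)²(0.125) + (2)²(0.25) + (6)²(0.25) = 31.875
var(W) = E[W²] − (E[W])² = 31.875 − (-0.875)² = 31.109375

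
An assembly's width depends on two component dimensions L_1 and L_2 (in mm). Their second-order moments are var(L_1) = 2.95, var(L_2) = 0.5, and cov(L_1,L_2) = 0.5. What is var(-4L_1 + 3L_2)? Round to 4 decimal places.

39.7000

var(-4L_1 + 3L_2) = (-4)²·var(L_1) + (3)²·var(L_2) + 2·(-4)·(3)·cov(L_1,L_2)
= 16·2.95 + 9·0.5 + -24·0.5 = 39.7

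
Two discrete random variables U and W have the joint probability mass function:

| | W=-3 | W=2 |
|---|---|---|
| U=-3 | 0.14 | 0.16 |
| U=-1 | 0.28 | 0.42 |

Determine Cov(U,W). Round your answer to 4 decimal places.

0.1400

E[U] = -1.6,  E[W] = -0.1
E[UW] = 0.3
Cov(U,W) = E[UW] − E[U]E[W] = 0.3 − (-1.6)(-0.1) = 0.14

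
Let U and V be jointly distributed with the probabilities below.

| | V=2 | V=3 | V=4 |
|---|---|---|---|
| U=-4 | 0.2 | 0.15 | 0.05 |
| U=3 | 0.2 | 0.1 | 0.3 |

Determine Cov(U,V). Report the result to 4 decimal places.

E[U] = 0.2,  E[V] = 2.95
E[UV] = 1.5
Cov(U,V) = E[UV] − E[U]E[V] = 1.5 − (0.2)(2.95) = 0.91

0.9100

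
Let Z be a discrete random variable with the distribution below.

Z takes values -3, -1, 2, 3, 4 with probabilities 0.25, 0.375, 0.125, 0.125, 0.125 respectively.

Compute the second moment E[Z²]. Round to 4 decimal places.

6.2500

E[Z²] = (-3)²(0.25) + (-1)²(0.375) + (2)²(0.125) + (3)²(0.125) + (4)²(0.125) = 6.25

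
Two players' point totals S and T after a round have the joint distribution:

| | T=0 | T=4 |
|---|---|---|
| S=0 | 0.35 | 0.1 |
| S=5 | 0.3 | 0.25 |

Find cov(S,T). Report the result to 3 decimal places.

1.150

E[S] = 2.75,  E[T] = 1.4
E[ST] = 5
cov(S,T) = E[ST] − E[S]E[T] = 5 − (2.75)(1.4) = 1.15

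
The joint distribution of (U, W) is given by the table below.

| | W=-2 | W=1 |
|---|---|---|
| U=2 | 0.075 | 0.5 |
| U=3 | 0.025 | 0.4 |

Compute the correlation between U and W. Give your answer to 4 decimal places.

0.1180

E[U] = 2.425,  E[W] = 0.7
E[UW] = 1.75
cov(U,W) = E[UW] − E[U]E[W] = 1.75 − (2.425)(0.7) = 0.0525
Var(U) = 0.244375,  Var(W) = 0.81
ρ = 0.0525 / √(0.244375·0.81) ≈ 0.1180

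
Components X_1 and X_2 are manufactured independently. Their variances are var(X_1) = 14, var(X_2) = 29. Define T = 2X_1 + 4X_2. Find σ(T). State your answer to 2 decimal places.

22.80

By independence, var(T) = (2)²var(X_1) + (4)²var(X_2)
= (2)²·14 + (4)²·29 = 520
σ(T) = √520 ≈ 22.80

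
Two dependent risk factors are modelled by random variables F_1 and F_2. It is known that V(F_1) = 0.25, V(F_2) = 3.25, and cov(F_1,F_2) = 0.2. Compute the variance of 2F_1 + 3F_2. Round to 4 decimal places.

V(2F_1 + 3F_2) = (2)²·V(F_1) + (3)²·V(F_2) + 2·(2)·(3)·cov(F_1,F_2)
= 4·0.25 + 9·3.25 + 12·0.2 = 32.65

32.6500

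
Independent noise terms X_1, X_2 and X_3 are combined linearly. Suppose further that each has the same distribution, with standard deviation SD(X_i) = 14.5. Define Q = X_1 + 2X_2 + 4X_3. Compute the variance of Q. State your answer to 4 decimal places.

V(X_i) = (14.5)² = 210.25
By independence, V(Q) = (1)²V(X_1) + (2)²V(X_2) + (4)²V(X_3)
= (1)²·210.25 + (2)²·210.25 + (4)²·210.25 = 4415.25

4415.2500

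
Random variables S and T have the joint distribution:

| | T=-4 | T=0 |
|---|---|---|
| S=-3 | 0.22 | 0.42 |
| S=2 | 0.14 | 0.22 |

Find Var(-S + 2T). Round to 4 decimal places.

21.3376

E[S] = -1.2,  E[T] = -1.44,  E[ST] = 1.52
Var(S) = 7.2 − (-1.2)² = 5.76;  Var(T) = 5.76 − (-1.44)² = 3.6864
Cov(S,T) = 1.52 − (-1.2)(-1.44) = -0.208
Var(-S + 2T) = (-1)²·5.76 + (2)²·3.6864 + 2·(-1)·(2)·-0.208 = 21.3376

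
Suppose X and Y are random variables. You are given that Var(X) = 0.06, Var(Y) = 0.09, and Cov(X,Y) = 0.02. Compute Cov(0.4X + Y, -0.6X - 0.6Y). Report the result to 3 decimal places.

-0.085

Cov(0.4X + Y, -0.6X - 0.6Y) = (0.4)(-0.6)Var(X) + (1)(-0.6)Var(Y) + [(0.4)(-0.6) + (1)(-0.6)]Cov(X,Y)
= -0.24·0.06 + -0.6·0.09 + -0.84·0.02 = -0.0852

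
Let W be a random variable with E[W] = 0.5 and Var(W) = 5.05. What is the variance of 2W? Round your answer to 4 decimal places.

Var(2W) = (2)²·Var(W) = 4·5.05 = 20.2

20.2000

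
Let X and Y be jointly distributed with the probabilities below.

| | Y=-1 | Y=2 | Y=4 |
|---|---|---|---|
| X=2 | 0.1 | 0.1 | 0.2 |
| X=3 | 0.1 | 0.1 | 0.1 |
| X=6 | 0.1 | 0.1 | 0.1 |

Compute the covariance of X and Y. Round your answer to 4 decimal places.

E[X] = 3.5,  E[Y] = 1.9
E[XY] = 6.3
cov(X,Y) = E[XY] − E[X]E[Y] = 6.3 − (3.5)(1.9) = -0.35

-0.3500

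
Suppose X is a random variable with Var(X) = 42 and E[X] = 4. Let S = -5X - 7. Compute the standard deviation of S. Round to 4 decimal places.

Var(-5X - 7) = (-5)²·42 = 1050
σ(S) = √1050 ≈ 32.4037

32.4037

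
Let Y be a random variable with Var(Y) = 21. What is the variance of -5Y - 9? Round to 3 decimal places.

525.000

Var(-5Y - 9) = (-5)²·Var(Y) = 25·21 = 525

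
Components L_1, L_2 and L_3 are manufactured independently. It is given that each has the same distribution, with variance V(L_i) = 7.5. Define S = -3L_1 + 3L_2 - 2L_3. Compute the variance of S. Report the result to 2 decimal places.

By independence, V(S) = (-3)²V(L_1) + (3)²V(L_2) + (-2)²V(L_3)
= (-3)²·7.5 + (3)²·7.5 + (-2)²·7.5 = 165

165.00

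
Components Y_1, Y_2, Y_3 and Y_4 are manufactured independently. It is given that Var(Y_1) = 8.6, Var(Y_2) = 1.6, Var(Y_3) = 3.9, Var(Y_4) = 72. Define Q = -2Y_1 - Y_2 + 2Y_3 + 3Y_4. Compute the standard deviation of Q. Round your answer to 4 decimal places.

By independence, Var(Q) = (-2)²Var(Y_1) + (-1)²Var(Y_2) + (2)²Var(Y_3) + (3)²Var(Y_4)
= (-2)²·8.6 + (-1)²·1.6 + (2)²·3.9 + (3)²·72 = 699.6
SD(Q) = √699.6 ≈ 26.4500

26.4500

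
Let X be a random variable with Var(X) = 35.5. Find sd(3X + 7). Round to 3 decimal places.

17.875

Var(3X + 7) = (3)²·35.5 = 319.5
sd(3X + 7) = √319.5 ≈ 17.875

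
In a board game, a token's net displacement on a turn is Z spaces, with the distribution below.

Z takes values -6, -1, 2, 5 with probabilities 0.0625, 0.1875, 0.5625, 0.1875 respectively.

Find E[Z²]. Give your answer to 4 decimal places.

9.3750

E[Z²] = (-6)²(0.0625) + (-1)²(0.1875) + (2)²(0.5625) + (5)²(0.1875) = 9.375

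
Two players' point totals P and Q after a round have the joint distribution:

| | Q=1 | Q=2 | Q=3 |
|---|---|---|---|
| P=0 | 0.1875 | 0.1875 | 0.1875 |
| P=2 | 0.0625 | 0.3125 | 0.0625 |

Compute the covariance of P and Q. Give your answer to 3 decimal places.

E[P] = 0.875,  E[Q] = 2
E[PQ] = 1.75
Cov(P,Q) = E[PQ] − E[P]E[Q] = 1.75 − (0.875)(2) = 0

0.000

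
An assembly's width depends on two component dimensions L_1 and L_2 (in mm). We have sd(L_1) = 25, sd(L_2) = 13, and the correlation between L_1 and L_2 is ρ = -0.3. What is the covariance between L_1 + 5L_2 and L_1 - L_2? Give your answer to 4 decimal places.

-610.0000

var(L_1) = (25)² = 625;  var(L_2) = (13)² = 169
cov(L_1,L_2) = ρ·sd(L_1)·sd(L_2) = -0.3·25·13 = -97.5
cov(L_1 + 5L_2, L_1 - L_2) = (1)(1)var(L_1) + (5)(-1)var(L_2) + [(1)(-1) + (5)(1)]cov(L_1,L_2)
= 1·625 + -5·169 + 4·-97.5 = -610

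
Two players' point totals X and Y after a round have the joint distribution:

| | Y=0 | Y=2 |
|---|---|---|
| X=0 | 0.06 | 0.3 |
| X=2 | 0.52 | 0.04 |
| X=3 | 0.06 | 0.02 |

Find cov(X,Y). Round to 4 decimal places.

E[X] = 1.36,  E[Y] = 0.72
E[XY] = 0.28
cov(X,Y) = E[XY] − E[X]E[Y] = 0.28 − (1.36)(0.72) = -0.6992

-0.6992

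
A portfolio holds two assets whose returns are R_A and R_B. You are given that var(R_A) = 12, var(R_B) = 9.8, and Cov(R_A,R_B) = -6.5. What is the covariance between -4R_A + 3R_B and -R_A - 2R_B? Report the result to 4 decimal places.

-43.3000

Cov(-4R_A + 3R_B, -R_A - 2R_B) = (-4)(-1)var(R_A) + (3)(-2)var(R_B) + [(-4)(-2) + (3)(-1)]Cov(R_A,R_B)
= 4·12 + -6·9.8 + 5·-6.5 = -43.3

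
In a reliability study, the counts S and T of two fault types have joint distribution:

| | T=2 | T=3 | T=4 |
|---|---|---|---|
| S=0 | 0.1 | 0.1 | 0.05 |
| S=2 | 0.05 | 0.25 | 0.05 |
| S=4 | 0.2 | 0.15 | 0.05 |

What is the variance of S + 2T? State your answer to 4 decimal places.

E[S] = 2.3,  E[T] = 2.8,  E[ST] = 6.3
var(S) = 7.8 − (2.3)² = 2.51;  var(T) = 8.3 − (2.8)² = 0.46
Cov(S,T) = 6.3 − (2.3)(2.8) = -0.14
var(S + 2T) = (1)²·2.51 + (2)²·0.46 + 2·(1)·(2)·-0.14 = 3.79

3.7900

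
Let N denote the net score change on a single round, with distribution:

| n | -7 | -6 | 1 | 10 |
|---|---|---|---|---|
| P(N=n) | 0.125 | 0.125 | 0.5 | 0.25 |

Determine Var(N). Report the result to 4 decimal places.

E[N] = (-7)(0.125) + (-6)(0.125) + (1)(0.5) + (10)(0.25) = 1.375
E[N²] = (-7)²(0.125) + (-6)²(0.125) + (1)²(0.5) + (10)²(0.25) = 36.125
Var(N) = E[N²] − (E[N])² = 36.125 − (1.375)² = 34.234375

34.2344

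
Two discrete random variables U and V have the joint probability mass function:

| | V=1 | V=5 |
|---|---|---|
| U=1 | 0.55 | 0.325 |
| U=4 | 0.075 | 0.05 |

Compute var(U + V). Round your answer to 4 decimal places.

4.8094

E[U] = 1.375,  E[V] = 2.5,  E[UV] = 3.475
var(U) = 2.875 − (1.375)² = 0.984375;  var(V) = 10 − (2.5)² = 3.75
Cov(U,V) = 3.475 − (1.375)(2.5) = 0.0375
var(U + V) = (1)²·0.984375 + (1)²·3.75 + 2·(1)·(1)·0.0375 = 4.809375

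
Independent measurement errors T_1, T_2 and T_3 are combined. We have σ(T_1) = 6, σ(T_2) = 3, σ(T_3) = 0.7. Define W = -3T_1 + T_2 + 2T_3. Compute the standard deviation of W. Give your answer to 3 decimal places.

18.302

var(T_1) = 36, var(T_2) = 9, var(T_3) = 0.49
By independence, var(W) = (-3)²var(T_1) + (1)²var(T_2) + (2)²var(T_3)
= (-3)²·36 + (1)²·9 + (2)²·0.49 = 334.96
σ(W) = √334.96 ≈ 18.302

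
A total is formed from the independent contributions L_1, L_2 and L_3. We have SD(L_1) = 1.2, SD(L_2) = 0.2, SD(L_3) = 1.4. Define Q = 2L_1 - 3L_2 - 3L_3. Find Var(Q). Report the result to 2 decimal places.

Var(L_1) = 1.44, Var(L_2) = 0.04, Var(L_3) = 1.96
By independence, Var(Q) = (2)²Var(L_1) + (-3)²Var(L_2) + (-3)²Var(L_3)
= (2)²·1.44 + (-3)²·0.04 + (-3)²·1.96 = 23.76

23.76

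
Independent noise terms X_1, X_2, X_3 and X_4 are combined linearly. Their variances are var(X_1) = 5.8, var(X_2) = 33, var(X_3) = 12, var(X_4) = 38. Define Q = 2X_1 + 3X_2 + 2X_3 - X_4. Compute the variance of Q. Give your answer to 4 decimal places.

By independence, var(Q) = (2)²var(X_1) + (3)²var(X_2) + (2)²var(X_3) + (-1)²var(X_4)
= (2)²·5.8 + (3)²·33 + (2)²·12 + (-1)²·38 = 406.2

406.2000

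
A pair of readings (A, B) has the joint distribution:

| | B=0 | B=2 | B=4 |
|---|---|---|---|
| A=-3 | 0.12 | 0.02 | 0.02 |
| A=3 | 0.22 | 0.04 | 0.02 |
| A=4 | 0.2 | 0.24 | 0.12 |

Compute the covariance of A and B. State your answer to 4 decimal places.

E[A] = 2.6,  E[B] = 1.24
E[AB] = 3.96
Cov(A,B) = E[AB] − E[A]E[B] = 3.96 − (2.6)(1.24) = 0.736

0.7360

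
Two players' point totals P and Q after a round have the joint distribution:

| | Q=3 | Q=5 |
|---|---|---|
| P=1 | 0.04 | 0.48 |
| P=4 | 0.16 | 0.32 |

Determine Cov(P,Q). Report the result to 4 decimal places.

E[P] = 2.44,  E[Q] = 4.6
E[PQ] = 10.84
Cov(P,Q) = E[PQ] − E[P]E[Q] = 10.84 − (2.44)(4.6) = -0.384

-0.3840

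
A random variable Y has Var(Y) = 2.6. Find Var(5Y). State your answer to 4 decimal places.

65.0000

Var(5Y) = (5)²·Var(Y) = 25·2.6 = 65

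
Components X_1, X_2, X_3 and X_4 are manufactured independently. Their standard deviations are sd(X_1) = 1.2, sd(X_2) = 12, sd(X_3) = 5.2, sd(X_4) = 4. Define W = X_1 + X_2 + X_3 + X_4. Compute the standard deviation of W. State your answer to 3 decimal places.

13.729

Var(X_1) = 1.44, Var(X_2) = 144, Var(X_3) = 27.04, Var(X_4) = 16
By independence, Var(W) = (1)²Var(X_1) + (1)²Var(X_2) + (1)²Var(X_3) + (1)²Var(X_4)
= (1)²·1.44 + (1)²·144 + (1)²·27.04 + (1)²·16 = 188.48
sd(W) = √188.48 ≈ 13.729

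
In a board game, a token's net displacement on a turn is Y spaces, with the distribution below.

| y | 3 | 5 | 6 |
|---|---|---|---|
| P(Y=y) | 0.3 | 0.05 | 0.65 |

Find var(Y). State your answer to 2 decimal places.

1.85

E[Y] = (3)(0.3) + (5)(0.05) + (6)(0.65) = 5.05
E[Y²] = (3)²(0.3) + (5)²(0.05) + (6)²(0.65) = 27.35
var(Y) = E[Y²] − (E[Y])² = 27.35 − (5.05)² = 1.8475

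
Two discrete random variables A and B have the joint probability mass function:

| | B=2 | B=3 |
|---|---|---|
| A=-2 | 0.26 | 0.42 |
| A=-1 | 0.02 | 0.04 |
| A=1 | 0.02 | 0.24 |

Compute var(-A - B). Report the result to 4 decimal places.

2.2484

E[A] = -1.16,  E[B] = 2.7,  E[AB] = -2.96
var(A) = 3.04 − (-1.16)² = 1.6944;  var(B) = 7.5 − (2.7)² = 0.21
cov(A,B) = -2.96 − (-1.16)(2.7) = 0.172
var(-A - B) = (-1)²·1.6944 + (-1)²·0.21 + 2·(-1)·(-1)·0.172 = 2.2484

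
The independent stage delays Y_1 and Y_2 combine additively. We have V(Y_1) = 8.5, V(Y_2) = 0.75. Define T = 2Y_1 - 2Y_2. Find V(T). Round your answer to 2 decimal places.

By independence, V(T) = (2)²V(Y_1) + (-2)²V(Y_2)
= (2)²·8.5 + (-2)²·0.75 = 37

37.00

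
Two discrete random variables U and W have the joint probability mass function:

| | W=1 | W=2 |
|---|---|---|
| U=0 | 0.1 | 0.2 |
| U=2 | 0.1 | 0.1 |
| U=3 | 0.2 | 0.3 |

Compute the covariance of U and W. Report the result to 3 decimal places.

E[U] = 1.9,  E[W] = 1.6
E[UW] = 3
Cov(U,W) = E[UW] − E[U]E[W] = 3 − (1.9)(1.6) = -0.04

-0.040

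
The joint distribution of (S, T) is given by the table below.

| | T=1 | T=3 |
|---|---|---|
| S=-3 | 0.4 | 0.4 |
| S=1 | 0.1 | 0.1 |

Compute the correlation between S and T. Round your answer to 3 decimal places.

E[S] = -2.2,  E[T] = 2
E[ST] = -4.4
Cov(S,T) = E[ST] − E[S]E[T] = -4.4 − (-2.2)(2) = 0
var(S) = 2.56,  var(T) = 1
ρ = 0 / √(2.56·1) ≈ 0.000

0.000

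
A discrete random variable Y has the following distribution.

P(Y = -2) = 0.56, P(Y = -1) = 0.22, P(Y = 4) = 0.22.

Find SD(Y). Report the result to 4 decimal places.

E[Y] = (-2)(0.56) + (-1)(0.22) + (4)(0.22) = -0.46
E[Y²] = (-2)²(0.56) + (-1)²(0.22) + (4)²(0.22) = 5.98
var(Y) = E[Y²] − (E[Y])² = 5.98 − (-0.46)² = 5.7684
SD(Y) = √5.7684 ≈ 2.4017

2.4017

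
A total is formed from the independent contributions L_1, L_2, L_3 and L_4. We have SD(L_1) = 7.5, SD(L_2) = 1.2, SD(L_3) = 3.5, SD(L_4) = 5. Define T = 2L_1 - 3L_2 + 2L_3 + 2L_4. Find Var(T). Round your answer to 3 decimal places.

386.960

Var(L_1) = 56.25, Var(L_2) = 1.44, Var(L_3) = 12.25, Var(L_4) = 25
By independence, Var(T) = (2)²Var(L_1) + (-3)²Var(L_2) + (2)²Var(L_3) + (2)²Var(L_4)
= (2)²·56.25 + (-3)²·1.44 + (2)²·12.25 + (2)²·25 = 386.96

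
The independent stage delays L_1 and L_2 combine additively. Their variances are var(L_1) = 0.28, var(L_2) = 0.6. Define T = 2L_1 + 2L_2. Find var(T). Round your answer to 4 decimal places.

By independence, var(T) = (2)²var(L_1) + (2)²var(L_2)
= (2)²·0.28 + (2)²·0.6 = 3.52

3.5200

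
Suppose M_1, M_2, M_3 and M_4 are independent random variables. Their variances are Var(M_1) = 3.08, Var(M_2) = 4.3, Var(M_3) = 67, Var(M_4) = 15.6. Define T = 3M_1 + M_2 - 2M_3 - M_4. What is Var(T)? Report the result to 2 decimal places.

315.62

By independence, Var(T) = (3)²Var(M_1) + (1)²Var(M_2) + (-2)²Var(M_3) + (-1)²Var(M_4)
= (3)²·3.08 + (1)²·4.3 + (-2)²·67 + (-1)²·15.6 = 315.62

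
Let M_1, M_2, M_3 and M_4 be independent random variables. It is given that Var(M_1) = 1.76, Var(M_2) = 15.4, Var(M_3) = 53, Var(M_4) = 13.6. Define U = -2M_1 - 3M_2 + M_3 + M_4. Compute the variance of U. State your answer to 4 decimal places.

212.2400

By independence, Var(U) = (-2)²Var(M_1) + (-3)²Var(M_2) + (1)²Var(M_3) + (1)²Var(M_4)
= (-2)²·1.76 + (-3)²·15.4 + (1)²·53 + (1)²·13.6 = 212.24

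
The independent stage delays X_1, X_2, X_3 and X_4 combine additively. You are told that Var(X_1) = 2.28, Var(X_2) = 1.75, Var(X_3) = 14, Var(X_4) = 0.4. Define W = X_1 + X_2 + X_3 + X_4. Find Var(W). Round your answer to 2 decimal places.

By independence, Var(W) = (1)²Var(X_1) + (1)²Var(X_2) + (1)²Var(X_3) + (1)²Var(X_4)
= (1)²·2.28 + (1)²·1.75 + (1)²·14 + (1)²·0.4 = 18.43

18.43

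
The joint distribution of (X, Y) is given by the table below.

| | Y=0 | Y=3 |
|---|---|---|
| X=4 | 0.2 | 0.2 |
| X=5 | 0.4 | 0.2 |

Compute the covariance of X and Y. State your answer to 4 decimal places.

-0.1200

E[X] = 4.6,  E[Y] = 1.2
E[XY] = 5.4
Cov(X,Y) = E[XY] − E[X]E[Y] = 5.4 − (4.6)(1.2) = -0.12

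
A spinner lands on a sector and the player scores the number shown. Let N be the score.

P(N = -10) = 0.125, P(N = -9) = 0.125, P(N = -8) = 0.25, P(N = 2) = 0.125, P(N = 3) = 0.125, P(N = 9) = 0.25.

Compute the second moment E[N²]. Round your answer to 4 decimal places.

60.5000

E[N²] = (-10)²(0.125) + (-9)²(0.125) + (-8)²(0.25) + (2)²(0.125) + (3)²(0.125) + (9)²(0.25) = 60.5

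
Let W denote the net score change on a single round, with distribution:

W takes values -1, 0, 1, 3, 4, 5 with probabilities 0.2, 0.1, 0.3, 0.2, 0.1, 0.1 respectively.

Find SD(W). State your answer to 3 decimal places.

1.960

E[W] = (-1)(0.2) + (0)(0.1) + (1)(0.3) + (3)(0.2) + (4)(0.1) + (5)(0.1) = 1.6
E[W²] = (-1)²(0.2) + (0)²(0.1) + (1)²(0.3) + (3)²(0.2) + (4)²(0.1) + (5)²(0.1) = 6.4
var(W) = E[W²] − (E[W])² = 6.4 − (1.6)² = 3.84
SD(W) = √3.84 ≈ 1.960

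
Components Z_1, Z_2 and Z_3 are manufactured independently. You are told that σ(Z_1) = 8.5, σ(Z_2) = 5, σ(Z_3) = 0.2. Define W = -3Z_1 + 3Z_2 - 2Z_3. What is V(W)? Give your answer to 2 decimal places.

875.41

V(Z_1) = 72.25, V(Z_2) = 25, V(Z_3) = 0.04
By independence, V(W) = (-3)²V(Z_1) + (3)²V(Z_2) + (-2)²V(Z_3)
= (-3)²·72.25 + (3)²·25 + (-2)²·0.04 = 875.41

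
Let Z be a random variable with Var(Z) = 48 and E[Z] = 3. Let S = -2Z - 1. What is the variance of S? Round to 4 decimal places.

Var(-2Z - 1) = (-2)²·Var(Z) = 4·48 = 192

192.0000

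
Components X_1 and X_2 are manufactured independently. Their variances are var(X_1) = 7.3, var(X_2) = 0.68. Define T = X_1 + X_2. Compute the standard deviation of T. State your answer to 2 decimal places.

2.82

By independence, var(T) = (1)²var(X_1) + (1)²var(X_2)
= (1)²·7.3 + (1)²·0.68 = 7.98
SD(T) = √7.98 ≈ 2.82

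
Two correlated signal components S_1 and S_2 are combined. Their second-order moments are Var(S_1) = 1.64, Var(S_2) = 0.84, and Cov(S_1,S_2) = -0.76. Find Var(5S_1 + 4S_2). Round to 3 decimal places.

24.040

Var(5S_1 + 4S_2) = (5)²·Var(S_1) + (4)²·Var(S_2) + 2·(5)·(4)·Cov(S_1,S_2)
= 25·1.64 + 16·0.84 + 40·-0.76 = 24.04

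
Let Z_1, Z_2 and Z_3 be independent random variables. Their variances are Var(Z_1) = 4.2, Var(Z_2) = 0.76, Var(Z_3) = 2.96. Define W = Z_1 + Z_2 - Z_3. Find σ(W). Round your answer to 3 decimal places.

2.814

By independence, Var(W) = (1)²Var(Z_1) + (1)²Var(Z_2) + (-1)²Var(Z_3)
= (1)²·4.2 + (1)²·0.76 + (-1)²·2.96 = 7.92
σ(W) = √7.92 ≈ 2.814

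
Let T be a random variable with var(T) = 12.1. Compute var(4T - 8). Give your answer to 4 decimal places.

var(4T - 8) = (4)²·var(T) = 16·12.1 = 193.6

193.6000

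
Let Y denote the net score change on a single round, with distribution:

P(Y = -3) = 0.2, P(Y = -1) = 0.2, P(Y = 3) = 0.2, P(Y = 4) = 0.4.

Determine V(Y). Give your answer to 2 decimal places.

8.24

E[Y] = (-3)(0.2) + (-1)(0.2) + (3)(0.2) + (4)(0.4) = 1.4
E[Y²] = (-3)²(0.2) + (-1)²(0.2) + (3)²(0.2) + (4)²(0.4) = 10.2
V(Y) = E[Y²] − (E[Y])² = 10.2 − (1.4)² = 8.24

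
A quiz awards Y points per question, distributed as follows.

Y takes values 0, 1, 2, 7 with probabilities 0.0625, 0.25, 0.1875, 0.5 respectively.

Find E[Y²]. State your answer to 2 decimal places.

E[Y²] = (0)²(0.0625) + (1)²(0.25) + (2)²(0.1875) + (7)²(0.5) = 25.5

25.50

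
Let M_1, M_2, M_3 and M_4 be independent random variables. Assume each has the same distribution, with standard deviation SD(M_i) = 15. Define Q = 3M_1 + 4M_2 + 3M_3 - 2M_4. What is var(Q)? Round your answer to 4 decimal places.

8550.0000

var(M_i) = (15)² = 225
By independence, var(Q) = (3)²var(M_1) + (4)²var(M_2) + (3)²var(M_3) + (-2)²var(M_4)
= (3)²·225 + (4)²·225 + (3)²·225 + (-2)²·225 = 8550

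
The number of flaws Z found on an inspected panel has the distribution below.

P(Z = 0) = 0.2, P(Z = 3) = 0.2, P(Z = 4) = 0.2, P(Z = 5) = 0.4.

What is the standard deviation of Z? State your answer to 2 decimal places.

1.85

E[Z] = (0)(0.2) + (3)(0.2) + (4)(0.2) + (5)(0.4) = 3.4
E[Z²] = (0)²(0.2) + (3)²(0.2) + (4)²(0.2) + (5)²(0.4) = 15
Var(Z) = E[Z²] − (E[Z])² = 15 − (3.4)² = 3.44
σ(Z) = √3.44 ≈ 1.85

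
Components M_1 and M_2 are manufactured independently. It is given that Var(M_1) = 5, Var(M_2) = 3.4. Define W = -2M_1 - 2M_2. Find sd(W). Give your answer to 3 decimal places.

5.797

By independence, Var(W) = (-2)²Var(M_1) + (-2)²Var(M_2)
= (-2)²·5 + (-2)²·3.4 = 33.6
sd(W) = √33.6 ≈ 5.797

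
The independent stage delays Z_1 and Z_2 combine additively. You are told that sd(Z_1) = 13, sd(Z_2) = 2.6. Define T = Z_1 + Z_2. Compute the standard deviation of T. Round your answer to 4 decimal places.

V(Z_1) = 169, V(Z_2) = 6.76
By independence, V(T) = (1)²V(Z_1) + (1)²V(Z_2)
= (1)²·169 + (1)²·6.76 = 175.76
sd(T) = √175.76 ≈ 13.2575

13.2575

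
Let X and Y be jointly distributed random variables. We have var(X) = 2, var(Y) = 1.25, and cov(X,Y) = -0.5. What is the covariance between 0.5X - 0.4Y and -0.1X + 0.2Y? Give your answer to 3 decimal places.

cov(0.5X - 0.4Y, -0.1X + 0.2Y) = (0.5)(-0.1)var(X) + (-0.4)(0.2)var(Y) + [(0.5)(0.2) + (-0.4)(-0.1)]cov(X,Y)
= -0.05·2 + -0.08·1.25 + 0.14·-0.5 = -0.27

-0.270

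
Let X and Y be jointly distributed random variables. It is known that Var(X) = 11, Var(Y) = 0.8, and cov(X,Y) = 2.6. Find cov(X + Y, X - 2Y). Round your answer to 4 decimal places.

cov(X + Y, X - 2Y) = (1)(1)Var(X) + (1)(-2)Var(Y) + [(1)(-2) + (1)(1)]cov(X,Y)
= 1·11 + -2·0.8 + -1·2.6 = 6.8

6.8000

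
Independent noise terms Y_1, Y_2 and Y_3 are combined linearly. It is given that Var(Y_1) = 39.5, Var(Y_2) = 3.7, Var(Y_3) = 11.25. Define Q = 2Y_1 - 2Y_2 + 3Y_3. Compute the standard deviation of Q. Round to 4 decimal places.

By independence, Var(Q) = (2)²Var(Y_1) + (-2)²Var(Y_2) + (3)²Var(Y_3)
= (2)²·39.5 + (-2)²·3.7 + (3)²·11.25 = 274.05
σ(Q) = √274.05 ≈ 16.5545

16.5545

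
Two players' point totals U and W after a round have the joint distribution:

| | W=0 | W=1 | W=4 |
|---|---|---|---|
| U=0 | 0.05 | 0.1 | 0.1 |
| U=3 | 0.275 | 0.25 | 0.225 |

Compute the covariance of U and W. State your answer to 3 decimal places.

-0.263

E[U] = 2.25,  E[W] = 1.65
E[UW] = 3.45
Cov(U,W) = E[UW] − E[U]E[W] = 3.45 − (2.25)(1.65) = -0.2625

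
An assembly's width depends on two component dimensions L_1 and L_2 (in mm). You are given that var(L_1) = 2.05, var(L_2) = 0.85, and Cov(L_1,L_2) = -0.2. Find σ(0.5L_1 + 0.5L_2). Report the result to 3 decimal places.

var(0.5L_1 + 0.5L_2) = (0.5)²·var(L_1) + (0.5)²·var(L_2) + 2·(0.5)·(0.5)·Cov(L_1,L_2)
= 0.25·2.05 + 0.25·0.85 + 0.5·-0.2 = 0.625
σ(0.5L_1 + 0.5L_2) = √0.625 ≈ 0.791

0.791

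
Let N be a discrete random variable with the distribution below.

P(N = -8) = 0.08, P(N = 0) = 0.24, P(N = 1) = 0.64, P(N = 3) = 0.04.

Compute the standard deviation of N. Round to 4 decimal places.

2.4710

E[N] = (-8)(0.08) + (0)(0.24) + (1)(0.64) + (3)(0.04) = 0.12
E[N²] = (-8)²(0.08) + (0)²(0.24) + (1)²(0.64) + (3)²(0.04) = 6.12
Var(N) = E[N²] − (E[N])² = 6.12 − (0.12)² = 6.1056
SD(N) = √6.1056 ≈ 2.4710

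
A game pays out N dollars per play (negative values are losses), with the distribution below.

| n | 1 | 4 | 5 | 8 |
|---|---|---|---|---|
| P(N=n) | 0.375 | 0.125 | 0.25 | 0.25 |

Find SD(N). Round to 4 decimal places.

E[N] = (1)(0.375) + (4)(0.125) + (5)(0.25) + (8)(0.25) = 4.125
E[N²] = (1)²(0.375) + (4)²(0.125) + (5)²(0.25) + (8)²(0.25) = 24.625
V(N) = E[N²] − (E[N])² = 24.625 − (4.125)² = 7.609375
SD(N) = √7.609375 ≈ 2.7585

2.7585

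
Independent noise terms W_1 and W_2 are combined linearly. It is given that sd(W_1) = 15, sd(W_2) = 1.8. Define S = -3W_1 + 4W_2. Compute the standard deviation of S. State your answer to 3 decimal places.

Var(W_1) = 225, Var(W_2) = 3.24
By independence, Var(S) = (-3)²Var(W_1) + (4)²Var(W_2)
= (-3)²·225 + (4)²·3.24 = 2076.84
sd(S) = √2076.84 ≈ 45.572

45.572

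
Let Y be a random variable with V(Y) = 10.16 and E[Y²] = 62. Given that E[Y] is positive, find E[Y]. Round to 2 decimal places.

7.20

(E[Y])² = E[Y²] − V(Y) = 62 − 10.16 = 51.84
E[Y] = √51.84 = 7.2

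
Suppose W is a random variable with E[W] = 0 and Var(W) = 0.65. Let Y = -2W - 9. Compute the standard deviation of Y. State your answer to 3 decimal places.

1.612

Var(-2W - 9) = (-2)²·0.65 = 2.6
σ(Y) = √2.6 ≈ 1.612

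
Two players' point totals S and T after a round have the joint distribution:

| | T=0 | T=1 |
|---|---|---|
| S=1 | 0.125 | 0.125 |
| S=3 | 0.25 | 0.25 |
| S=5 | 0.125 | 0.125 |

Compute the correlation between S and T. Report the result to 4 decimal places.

E[S] = 3,  E[T] = 0.5
E[ST] = 1.5
cov(S,T) = E[ST] − E[S]E[T] = 1.5 − (3)(0.5) = 0
var(S) = 2,  var(T) = 0.25
ρ = 0 / √(2·0.25) ≈ 0.0000

0.0000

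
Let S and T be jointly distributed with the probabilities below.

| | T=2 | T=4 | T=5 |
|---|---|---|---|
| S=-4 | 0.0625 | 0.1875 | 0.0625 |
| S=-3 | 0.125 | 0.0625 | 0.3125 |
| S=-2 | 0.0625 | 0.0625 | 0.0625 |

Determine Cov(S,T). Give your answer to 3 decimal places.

-0.008

E[S] = -3.125,  E[T] = 3.9375
E[ST] = -12.3125
Cov(S,T) = E[ST] − E[S]E[T] = -12.3125 − (-3.125)(3.9375) = -0.0078125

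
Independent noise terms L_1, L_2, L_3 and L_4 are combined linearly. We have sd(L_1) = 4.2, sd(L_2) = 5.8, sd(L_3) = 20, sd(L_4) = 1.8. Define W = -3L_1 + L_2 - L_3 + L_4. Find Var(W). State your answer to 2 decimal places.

Var(L_1) = 17.64, Var(L_2) = 33.64, Var(L_3) = 400, Var(L_4) = 3.24
By independence, Var(W) = (-3)²Var(L_1) + (1)²Var(L_2) + (-1)²Var(L_3) + (1)²Var(L_4)
= (-3)²·17.64 + (1)²·33.64 + (-1)²·400 + (1)²·3.24 = 595.64

595.64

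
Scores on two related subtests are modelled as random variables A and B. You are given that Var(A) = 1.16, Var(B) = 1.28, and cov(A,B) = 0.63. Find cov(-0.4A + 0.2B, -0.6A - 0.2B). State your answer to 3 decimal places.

cov(-0.4A + 0.2B, -0.6A - 0.2B) = (-0.4)(-0.6)Var(A) + (0.2)(-0.2)Var(B) + [(-0.4)(-0.2) + (0.2)(-0.6)]cov(A,B)
= 0.24·1.16 + -0.04·1.28 + -0.04·0.63 = 0.202

0.202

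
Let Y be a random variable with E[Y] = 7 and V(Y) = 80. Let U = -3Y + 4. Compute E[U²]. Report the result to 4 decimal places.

E[-3Y + 4] = -3·7 + 4 = -17
V(-3Y + 4) = (-3)²·80 = 720
E[U²] = V(U) + (E[U])² = 720 + (-17)² = 1009

1009.0000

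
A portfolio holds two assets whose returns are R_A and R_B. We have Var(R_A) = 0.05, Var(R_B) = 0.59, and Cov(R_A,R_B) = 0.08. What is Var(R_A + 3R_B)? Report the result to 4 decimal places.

Var(R_A + 3R_B) = (1)²·Var(R_A) + (3)²·Var(R_B) + 2·(1)·(3)·Cov(R_A,R_B)
= 1·0.05 + 9·0.59 + 6·0.08 = 5.84

5.8400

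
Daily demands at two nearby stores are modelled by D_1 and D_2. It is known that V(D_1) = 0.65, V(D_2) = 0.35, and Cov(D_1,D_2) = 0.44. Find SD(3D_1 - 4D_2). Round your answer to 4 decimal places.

0.9434

V(3D_1 - 4D_2) = (3)²·V(D_1) + (-4)²·V(D_2) + 2·(3)·(-4)·Cov(D_1,D_2)
= 9·0.65 + 16·0.35 + -24·0.44 = 0.89
SD(3D_1 - 4D_2) = √0.89 ≈ 0.9434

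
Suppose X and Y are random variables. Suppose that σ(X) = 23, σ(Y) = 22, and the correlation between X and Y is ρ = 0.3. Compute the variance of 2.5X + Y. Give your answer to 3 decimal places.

V(X) = (23)² = 529;  V(Y) = (22)² = 484
cov(X,Y) = ρ·σ(X)·σ(Y) = 0.3·23·22 = 151.8
V(2.5X + Y) = (2.5)²·V(X) + (1)²·V(Y) + 2·(2.5)·(1)·cov(X,Y)
= 6.25·529 + 1·484 + 5·151.8 = 4549.25

4549.250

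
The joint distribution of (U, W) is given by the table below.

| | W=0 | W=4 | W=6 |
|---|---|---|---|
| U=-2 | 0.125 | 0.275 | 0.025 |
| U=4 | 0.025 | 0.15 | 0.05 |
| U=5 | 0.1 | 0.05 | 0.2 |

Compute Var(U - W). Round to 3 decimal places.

12.288

E[U] = 1.8,  E[W] = 3.55,  E[UW] = 8.1
Var(U) = 14.05 − (1.8)² = 10.81;  Var(W) = 17.5 − (3.55)² = 4.8975
cov(U,W) = 8.1 − (1.8)(3.55) = 1.71
Var(U - W) = (1)²·10.81 + (-1)²·4.8975 + 2·(1)·(-1)·1.71 = 12.2875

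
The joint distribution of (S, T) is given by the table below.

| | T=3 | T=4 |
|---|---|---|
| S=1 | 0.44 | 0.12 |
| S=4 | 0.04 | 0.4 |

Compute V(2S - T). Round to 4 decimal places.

E[S] = 2.32,  E[T] = 3.52,  E[ST] = 8.68
V(S) = 7.6 − (2.32)² = 2.2176;  V(T) = 12.64 − (3.52)² = 0.2496
Cov(S,T) = 8.68 − (2.32)(3.52) = 0.5136
V(2S - T) = (2)²·2.2176 + (-1)²·0.2496 + 2·(2)·(-1)·0.5136 = 7.0656

7.0656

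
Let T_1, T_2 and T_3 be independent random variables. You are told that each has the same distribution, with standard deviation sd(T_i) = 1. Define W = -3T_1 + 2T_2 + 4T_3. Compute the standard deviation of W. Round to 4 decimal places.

V(T_i) = (1)² = 1
By independence, V(W) = (-3)²V(T_1) + (2)²V(T_2) + (4)²V(T_3)
= (-3)²·1 + (2)²·1 + (4)²·1 = 29
sd(W) = √29 ≈ 5.3852

5.3852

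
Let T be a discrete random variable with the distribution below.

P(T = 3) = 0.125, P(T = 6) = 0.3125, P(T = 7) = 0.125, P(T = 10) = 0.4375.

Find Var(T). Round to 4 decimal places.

E[T] = (3)(0.125) + (6)(0.3125) + (7)(0.125) + (10)(0.4375) = 7.5
E[T²] = (3)²(0.125) + (6)²(0.3125) + (7)²(0.125) + (10)²(0.4375) = 62.25
Var(T) = E[T²] − (E[T])² = 62.25 − (7.5)² = 6

6.0000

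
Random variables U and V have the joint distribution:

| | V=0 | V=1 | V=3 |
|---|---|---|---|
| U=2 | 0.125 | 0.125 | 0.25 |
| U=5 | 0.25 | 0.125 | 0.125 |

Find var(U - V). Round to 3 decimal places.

E[U] = 3.5,  E[V] = 1.375,  E[UV] = 4.25
var(U) = 14.5 − (3.5)² = 2.25;  var(V) = 3.625 − (1.375)² = 1.734375
Cov(U,V) = 4.25 − (3.5)(1.375) = -0.5625
var(U - V) = (1)²·2.25 + (-1)²·1.734375 + 2·(1)·(-1)·-0.5625 = 5.109375

5.109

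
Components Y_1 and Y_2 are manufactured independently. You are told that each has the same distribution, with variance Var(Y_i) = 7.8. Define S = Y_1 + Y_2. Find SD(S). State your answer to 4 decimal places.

3.9497

By independence, Var(S) = (1)²Var(Y_1) + (1)²Var(Y_2)
= (1)²·7.8 + (1)²·7.8 = 15.6
SD(S) = √15.6 ≈ 3.9497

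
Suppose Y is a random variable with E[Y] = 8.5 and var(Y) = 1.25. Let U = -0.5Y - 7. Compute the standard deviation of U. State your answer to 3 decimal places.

var(-0.5Y - 7) = (-0.5)²·1.25 = 0.3125
σ(U) = √0.3125 ≈ 0.559

0.559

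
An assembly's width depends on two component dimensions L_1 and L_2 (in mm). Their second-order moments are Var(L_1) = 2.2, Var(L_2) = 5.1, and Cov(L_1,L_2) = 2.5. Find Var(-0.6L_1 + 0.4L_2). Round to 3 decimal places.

0.408

Var(-0.6L_1 + 0.4L_2) = (-0.6)²·Var(L_1) + (0.4)²·Var(L_2) + 2·(-0.6)·(0.4)·Cov(L_1,L_2)
= 0.36·2.2 + 0.16·5.1 + -0.48·2.5 = 0.408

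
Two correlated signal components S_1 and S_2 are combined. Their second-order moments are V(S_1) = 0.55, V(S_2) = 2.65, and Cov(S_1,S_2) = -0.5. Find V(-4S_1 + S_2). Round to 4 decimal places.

V(-4S_1 + S_2) = (-4)²·V(S_1) + (1)²·V(S_2) + 2·(-4)·(1)·Cov(S_1,S_2)
= 16·0.55 + 1·2.65 + -8·-0.5 = 15.45

15.4500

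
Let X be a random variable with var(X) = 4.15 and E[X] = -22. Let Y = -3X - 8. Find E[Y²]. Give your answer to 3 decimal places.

3401.350

E[-3X - 8] = -3·-22 − 8 = 58
var(-3X - 8) = (-3)²·4.15 = 37.35
E[Y²] = var(Y) + (E[Y])² = 37.35 + (58)² = 3401.35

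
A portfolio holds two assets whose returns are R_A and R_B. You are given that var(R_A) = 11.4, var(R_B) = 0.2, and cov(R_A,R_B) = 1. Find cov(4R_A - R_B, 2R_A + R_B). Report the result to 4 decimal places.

cov(4R_A - R_B, 2R_A + R_B) = (4)(2)var(R_A) + (-1)(1)var(R_B) + [(4)(1) + (-1)(2)]cov(R_A,R_B)
= 8·11.4 + -1·0.2 + 2·1 = 93

93.0000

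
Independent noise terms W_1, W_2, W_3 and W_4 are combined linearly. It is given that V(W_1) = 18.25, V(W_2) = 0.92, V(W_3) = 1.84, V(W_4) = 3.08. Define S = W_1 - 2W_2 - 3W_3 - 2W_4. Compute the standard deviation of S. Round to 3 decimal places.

7.128

By independence, V(S) = (1)²V(W_1) + (-2)²V(W_2) + (-3)²V(W_3) + (-2)²V(W_4)
= (1)²·18.25 + (-2)²·0.92 + (-3)²·1.84 + (-2)²·3.08 = 50.81
sd(S) = √50.81 ≈ 7.128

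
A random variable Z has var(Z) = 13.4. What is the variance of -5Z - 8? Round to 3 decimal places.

var(-5Z - 8) = (-5)²·var(Z) = 25·13.4 = 335

335.000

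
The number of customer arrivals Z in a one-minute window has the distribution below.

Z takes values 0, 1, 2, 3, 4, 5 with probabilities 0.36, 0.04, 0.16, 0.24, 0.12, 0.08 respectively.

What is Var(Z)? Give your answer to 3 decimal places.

E[Z] = (0)(0.36) + (1)(0.04) + (2)(0.16) + (3)(0.24) + (4)(0.12) + (5)(0.08) = 1.96
E[Z²] = (0)²(0.36) + (1)²(0.04) + (2)²(0.16) + (3)²(0.24) + (4)²(0.12) + (5)²(0.08) = 6.76
Var(Z) = E[Z²] − (E[Z])² = 6.76 − (1.96)² = 2.9184

2.918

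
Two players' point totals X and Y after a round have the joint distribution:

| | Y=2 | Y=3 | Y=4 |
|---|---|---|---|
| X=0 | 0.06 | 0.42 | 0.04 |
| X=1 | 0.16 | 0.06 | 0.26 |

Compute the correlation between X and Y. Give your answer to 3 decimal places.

E[X] = 0.48,  E[Y] = 3.08
E[XY] = 1.54
Cov(X,Y) = E[XY] − E[X]E[Y] = 1.54 − (0.48)(3.08) = 0.0616
Var(X) = 0.2496,  Var(Y) = 0.5136
ρ = 0.0616 / √(0.2496·0.5136) ≈ 0.172

0.172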